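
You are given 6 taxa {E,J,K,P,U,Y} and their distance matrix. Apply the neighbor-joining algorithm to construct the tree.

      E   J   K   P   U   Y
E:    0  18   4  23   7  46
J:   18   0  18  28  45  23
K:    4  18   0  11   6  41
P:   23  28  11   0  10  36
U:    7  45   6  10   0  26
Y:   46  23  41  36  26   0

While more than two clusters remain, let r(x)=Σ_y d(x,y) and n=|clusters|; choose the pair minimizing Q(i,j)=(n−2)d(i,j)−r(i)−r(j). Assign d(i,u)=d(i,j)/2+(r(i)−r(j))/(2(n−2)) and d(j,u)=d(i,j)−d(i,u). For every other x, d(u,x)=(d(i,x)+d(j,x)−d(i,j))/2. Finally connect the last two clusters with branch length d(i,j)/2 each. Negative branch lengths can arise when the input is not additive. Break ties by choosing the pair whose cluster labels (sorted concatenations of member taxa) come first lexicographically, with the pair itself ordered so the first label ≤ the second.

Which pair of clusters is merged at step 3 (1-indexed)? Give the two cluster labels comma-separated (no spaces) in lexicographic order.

E,K

1. join J+Y (d=23, Q=-212) ⇒ JY; edges |J|=13/2, |Y|=33/2
  updated: d(E,JY)=41/2, d(JY,K)=18, d(JY,P)=41/2, d(JY,U)=24
2. join JY+P (d=41/2, Q=-86) ⇒ JPY; edges |JY|=40/3, |P|=43/6
  updated: d(E,JPY)=23/2, d(JPY,K)=17/4, d(JPY,U)=27/4
3. join E+K (d=4, Q=-115/4) ⇒ EK; edges |E|=65/16, |K|=-1/16
  updated: d(EK,JPY)=47/8, d(EK,U)=9/2
4. join EK+JPY (d=47/8, Q=-137/8) ⇒ EJKPY; edges |EK|=29/16, |JPY|=65/16
  updated: d(EJKPY,U)=43/16
5. join EJKPY+U (d=43/16) ⇒ EJKPUY; edges |EJKPY|=43/32, |U|=43/32
final tree: (((E:65/16,K:-1/16):29/16,((J:13/2,Y:33/2):40/3,P:43/6):65/16):43/32,U:43/32)
total length: 897/16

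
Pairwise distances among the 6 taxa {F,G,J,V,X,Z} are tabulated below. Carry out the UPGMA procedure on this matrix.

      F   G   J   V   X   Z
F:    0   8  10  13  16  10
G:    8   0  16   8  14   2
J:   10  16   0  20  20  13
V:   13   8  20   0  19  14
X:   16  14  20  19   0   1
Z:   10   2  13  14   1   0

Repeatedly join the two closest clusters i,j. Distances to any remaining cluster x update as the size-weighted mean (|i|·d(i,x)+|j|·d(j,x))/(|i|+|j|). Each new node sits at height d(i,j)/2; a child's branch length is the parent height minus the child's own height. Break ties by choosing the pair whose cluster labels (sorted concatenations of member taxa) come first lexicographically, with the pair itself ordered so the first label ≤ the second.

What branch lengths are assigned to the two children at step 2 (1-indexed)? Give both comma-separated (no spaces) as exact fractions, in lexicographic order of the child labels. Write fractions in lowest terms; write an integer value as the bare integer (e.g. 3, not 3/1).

1. join X+Z (d=1) ⇒ XZ; edges |X|=1/2, |Z|=1/2
  updated: d(F,XZ)=13, d(G,XZ)=8, d(J,XZ)=33/2, d(V,XZ)=33/2
2. join F+G (d=8) ⇒ FG; edges |F|=4, |G|=4
  updated: d(FG,J)=13, d(FG,V)=21/2, d(FG,XZ)=21/2
3. join FG+V (d=21/2) ⇒ FGV; edges |FG|=5/4, |V|=21/4
  updated: d(FGV,J)=46/3, d(FGV,XZ)=25/2
4. join FGV+XZ (d=25/2) ⇒ FGVXZ; edges |FGV|=1, |XZ|=23/4
  updated: d(FGVXZ,J)=79/5
5. join FGVXZ+J (d=79/5) ⇒ FGJVXZ; edges |FGVXZ|=33/20, |J|=79/10
final tree: ((((F:4,G:4):5/4,V:21/4):1,(X:1/2,Z:1/2):23/4):33/20,J:79/10)
total length: 159/5

4,4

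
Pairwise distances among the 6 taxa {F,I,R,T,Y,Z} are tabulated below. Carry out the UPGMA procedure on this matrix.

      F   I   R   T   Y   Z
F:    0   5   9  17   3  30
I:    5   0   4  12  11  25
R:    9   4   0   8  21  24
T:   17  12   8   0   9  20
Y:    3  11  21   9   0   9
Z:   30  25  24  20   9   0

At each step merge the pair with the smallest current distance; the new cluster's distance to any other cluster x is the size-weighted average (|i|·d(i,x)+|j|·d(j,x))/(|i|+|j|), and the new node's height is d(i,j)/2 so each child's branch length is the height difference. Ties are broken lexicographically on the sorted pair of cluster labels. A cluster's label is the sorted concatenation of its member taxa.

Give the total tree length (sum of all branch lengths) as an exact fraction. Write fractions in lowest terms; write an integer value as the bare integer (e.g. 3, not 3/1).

361/10

1. join F+Y (d=3) ⇒ FY; edges |F|=3/2, |Y|=3/2
  updated: d(FY,I)=8, d(FY,R)=15, d(FY,T)=13, d(FY,Z)=39/2
2. join I+R (d=4) ⇒ IR; edges |I|=2, |R|=2
  updated: d(FY,IR)=23/2, d(IR,T)=10, d(IR,Z)=49/2
3. join IR+T (d=10) ⇒ IRT; edges |IR|=3, |T|=5
  updated: d(FY,IRT)=12, d(IRT,Z)=23
4. join FY+IRT (d=12) ⇒ FIRTY; edges |FY|=9/2, |IRT|=1
  updated: d(FIRTY,Z)=108/5
5. join FIRTY+Z (d=108/5) ⇒ FIRTYZ; edges |FIRTY|=24/5, |Z|=54/5
final tree: (((F:3/2,Y:3/2):9/2,((I:2,R:2):3,T:5):1):24/5,Z:54/5)
total length: 361/10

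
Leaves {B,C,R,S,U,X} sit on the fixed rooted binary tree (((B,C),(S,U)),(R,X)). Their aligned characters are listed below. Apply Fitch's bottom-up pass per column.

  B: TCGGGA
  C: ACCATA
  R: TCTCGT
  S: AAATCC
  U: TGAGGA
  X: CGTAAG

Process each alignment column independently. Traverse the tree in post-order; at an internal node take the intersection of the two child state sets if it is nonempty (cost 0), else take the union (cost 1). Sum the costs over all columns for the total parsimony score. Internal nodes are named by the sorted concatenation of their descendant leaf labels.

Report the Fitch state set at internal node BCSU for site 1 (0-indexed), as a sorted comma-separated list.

BC@0: {T} ∪ {A} = {A,T} (union, +1)
SU@0: {A} ∪ {T} = {A,T} (union, +1)
BCSU@0: {A,T} ∩ {A,T} = {A,T} (intersection, +0)
RX@0: {T} ∪ {C} = {C,T} (union, +1)
BCRSUX@0: {A,T} ∩ {C,T} = {T} (intersection, +0)
BC@1: {C} ∩ {C} = {C} (intersection, +0)
SU@1: {A} ∪ {G} = {A,G} (union, +1)
BCSU@1: {C} ∪ {A,G} = {A,C,G} (union, +1)
RX@1: {C} ∪ {G} = {C,G} (union, +1)
BCRSUX@1: {A,C,G} ∩ {C,G} = {C,G} (intersection, +0)
BC@2: {G} ∪ {C} = {C,G} (union, +1)
SU@2: {A} ∩ {A} = {A} (intersection, +0)
BCSU@2: {C,G} ∪ {A} = {A,C,G} (union, +1)
RX@2: {T} ∩ {T} = {T} (intersection, +0)
BCRSUX@2: {A,C,G} ∪ {T} = {A,C,G,T} (union, +1)
BC@3: {G} ∪ {A} = {A,G} (union, +1)
SU@3: {T} ∪ {G} = {G,T} (union, +1)
BCSU@3: {A,G} ∩ {G,T} = {G} (intersection, +0)
RX@3: {C} ∪ {A} = {A,C} (union, +1)
BCRSUX@3: {G} ∪ {A,C} = {A,C,G} (union, +1)
BC@4: {G} ∪ {T} = {G,T} (union, +1)
SU@4: {C} ∪ {G} = {C,G} (union, +1)
BCSU@4: {G,T} ∩ {C,G} = {G} (intersection, +0)
RX@4: {G} ∪ {A} = {A,G} (union, +1)
BCRSUX@4: {G} ∩ {A,G} = {G} (intersection, +0)
BC@5: {A} ∩ {A} = {A} (intersection, +0)
SU@5: {C} ∪ {A} = {A,C} (union, +1)
BCSU@5: {A} ∩ {A,C} = {A} (intersection, +0)
RX@5: {T} ∪ {G} = {G,T} (union, +1)
BCRSUX@5: {A} ∪ {G,T} = {A,G,T} (union, +1)
per-site changes: [3, 3, 3, 4, 3, 3]; total = 19

A,C,G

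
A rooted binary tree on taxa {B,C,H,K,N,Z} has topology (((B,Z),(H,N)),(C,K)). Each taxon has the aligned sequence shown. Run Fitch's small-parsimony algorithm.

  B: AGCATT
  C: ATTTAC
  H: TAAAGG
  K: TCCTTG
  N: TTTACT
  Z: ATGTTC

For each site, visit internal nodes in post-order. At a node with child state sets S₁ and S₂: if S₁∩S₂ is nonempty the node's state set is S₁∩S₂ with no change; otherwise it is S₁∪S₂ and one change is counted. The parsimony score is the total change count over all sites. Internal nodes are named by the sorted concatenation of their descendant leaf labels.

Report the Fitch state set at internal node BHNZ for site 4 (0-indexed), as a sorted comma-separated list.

site 0, node BZ: B={A} ∩ Z={A} → {A} (+0)
site 0, node HN: H={T} ∩ N={T} → {T} (+0)
site 0, node BHNZ: BZ={A} ∪ HN={T} → {A,T} (+1)
site 0, node CK: C={A} ∪ K={T} → {A,T} (+1)
site 0, node BCHKNZ: BHNZ={A,T} ∩ CK={A,T} → {A,T} (+0)
site 1, node BZ: B={G} ∪ Z={T} → {G,T} (+1)
site 1, node HN: H={A} ∪ N={T} → {A,T} (+1)
site 1, node BHNZ: BZ={G,T} ∩ HN={A,T} → {T} (+0)
site 1, node CK: C={T} ∪ K={C} → {C,T} (+1)
site 1, node BCHKNZ: BHNZ={T} ∩ CK={C,T} → {T} (+0)
site 2, node BZ: B={C} ∪ Z={G} → {C,G} (+1)
site 2, node HN: H={A} ∪ N={T} → {A,T} (+1)
site 2, node BHNZ: BZ={C,G} ∪ HN={A,T} → {A,C,G,T} (+1)
site 2, node CK: C={T} ∪ K={C} → {C,T} (+1)
site 2, node BCHKNZ: BHNZ={A,C,G,T} ∩ CK={C,T} → {C,T} (+0)
site 3, node BZ: B={A} ∪ Z={T} → {A,T} (+1)
site 3, node HN: H={A} ∩ N={A} → {A} (+0)
site 3, node BHNZ: BZ={A,T} ∩ HN={A} → {A} (+0)
site 3, node CK: C={T} ∩ K={T} → {T} (+0)
site 3, node BCHKNZ: BHNZ={A} ∪ CK={T} → {A,T} (+1)
site 4, node BZ: B={T} ∩ Z={T} → {T} (+0)
site 4, node HN: H={G} ∪ N={C} → {C,G} (+1)
site 4, node BHNZ: BZ={T} ∪ HN={C,G} → {C,G,T} (+1)
site 4, node CK: C={A} ∪ K={T} → {A,T} (+1)
site 4, node BCHKNZ: BHNZ={C,G,T} ∩ CK={A,T} → {T} (+0)
site 5, node BZ: B={T} ∪ Z={C} → {C,T} (+1)
site 5, node HN: H={G} ∪ N={T} → {G,T} (+1)
site 5, node BHNZ: BZ={C,T} ∩ HN={G,T} → {T} (+0)
site 5, node CK: C={C} ∪ K={G} → {C,G} (+1)
site 5, node BCHKNZ: BHNZ={T} ∪ CK={C,G} → {C,G,T} (+1)
per-site changes: [2, 3, 4, 2, 3, 4]; total = 18

C,G,T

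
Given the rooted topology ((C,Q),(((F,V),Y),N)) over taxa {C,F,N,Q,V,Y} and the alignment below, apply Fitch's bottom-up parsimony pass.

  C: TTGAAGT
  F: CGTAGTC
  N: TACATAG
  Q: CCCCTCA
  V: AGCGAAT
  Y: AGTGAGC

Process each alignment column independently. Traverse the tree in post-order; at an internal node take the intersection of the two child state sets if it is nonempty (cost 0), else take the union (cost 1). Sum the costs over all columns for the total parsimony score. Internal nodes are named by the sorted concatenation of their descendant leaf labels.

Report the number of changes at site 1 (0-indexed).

3

site 0, node CQ: C={T} ∪ Q={C} → {C,T} (+1)
site 0, node FV: F={C} ∪ V={A} → {A,C} (+1)
site 0, node FVY: FV={A,C} ∩ Y={A} → {A} (+0)
site 0, node FNVY: FVY={A} ∪ N={T} → {A,T} (+1)
site 0, node CFNQVY: CQ={C,T} ∩ FNVY={A,T} → {T} (+0)
site 1, node CQ: C={T} ∪ Q={C} → {C,T} (+1)
site 1, node FV: F={G} ∩ V={G} → {G} (+0)
site 1, node FVY: FV={G} ∩ Y={G} → {G} (+0)
site 1, node FNVY: FVY={G} ∪ N={A} → {A,G} (+1)
site 1, node CFNQVY: CQ={C,T} ∪ FNVY={A,G} → {A,C,G,T} (+1)
site 2, node CQ: C={G} ∪ Q={C} → {C,G} (+1)
site 2, node FV: F={T} ∪ V={C} → {C,T} (+1)
site 2, node FVY: FV={C,T} ∩ Y={T} → {T} (+0)
site 2, node FNVY: FVY={T} ∪ N={C} → {C,T} (+1)
site 2, node CFNQVY: CQ={C,G} ∩ FNVY={C,T} → {C} (+0)
site 3, node CQ: C={A} ∪ Q={C} → {A,C} (+1)
site 3, node FV: F={A} ∪ V={G} → {A,G} (+1)
site 3, node FVY: FV={A,G} ∩ Y={G} → {G} (+0)
site 3, node FNVY: FVY={G} ∪ N={A} → {A,G} (+1)
site 3, node CFNQVY: CQ={A,C} ∩ FNVY={A,G} → {A} (+0)
site 4, node CQ: C={A} ∪ Q={T} → {A,T} (+1)
site 4, node FV: F={G} ∪ V={A} → {A,G} (+1)
site 4, node FVY: FV={A,G} ∩ Y={A} → {A} (+0)
site 4, node FNVY: FVY={A} ∪ N={T} → {A,T} (+1)
site 4, node CFNQVY: CQ={A,T} ∩ FNVY={A,T} → {A,T} (+0)
site 5, node CQ: C={G} ∪ Q={C} → {C,G} (+1)
site 5, node FV: F={T} ∪ V={A} → {A,T} (+1)
site 5, node FVY: FV={A,T} ∪ Y={G} → {A,G,T} (+1)
site 5, node FNVY: FVY={A,G,T} ∩ N={A} → {A} (+0)
site 5, node CFNQVY: CQ={C,G} ∪ FNVY={A} → {A,C,G} (+1)
site 6, node CQ: C={T} ∪ Q={A} → {A,T} (+1)
site 6, node FV: F={C} ∪ V={T} → {C,T} (+1)
site 6, node FVY: FV={C,T} ∩ Y={C} → {C} (+0)
site 6, node FNVY: FVY={C} ∪ N={G} → {C,G} (+1)
site 6, node CFNQVY: CQ={A,T} ∪ FNVY={C,G} → {A,C,G,T} (+1)
per-site changes: [3, 3, 3, 3, 3, 4, 4]; total = 23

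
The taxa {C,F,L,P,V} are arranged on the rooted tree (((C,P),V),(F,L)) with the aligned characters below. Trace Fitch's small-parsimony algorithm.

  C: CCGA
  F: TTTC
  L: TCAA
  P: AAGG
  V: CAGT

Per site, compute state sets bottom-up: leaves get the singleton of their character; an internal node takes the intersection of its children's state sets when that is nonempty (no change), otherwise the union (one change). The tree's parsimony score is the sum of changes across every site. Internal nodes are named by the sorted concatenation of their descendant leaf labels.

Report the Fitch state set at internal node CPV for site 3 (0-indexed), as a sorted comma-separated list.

A,G,T

CP@0: {C} ∪ {A} = {A,C} (union, +1)
CPV@0: {A,C} ∩ {C} = {C} (intersection, +0)
FL@0: {T} ∩ {T} = {T} (intersection, +0)
CFLPV@0: {C} ∪ {T} = {C,T} (union, +1)
CP@1: {C} ∪ {A} = {A,C} (union, +1)
CPV@1: {A,C} ∩ {A} = {A} (intersection, +0)
FL@1: {T} ∪ {C} = {C,T} (union, +1)
CFLPV@1: {A} ∪ {C,T} = {A,C,T} (union, +1)
CP@2: {G} ∩ {G} = {G} (intersection, +0)
CPV@2: {G} ∩ {G} = {G} (intersection, +0)
FL@2: {T} ∪ {A} = {A,T} (union, +1)
CFLPV@2: {G} ∪ {A,T} = {A,G,T} (union, +1)
CP@3: {A} ∪ {G} = {A,G} (union, +1)
CPV@3: {A,G} ∪ {T} = {A,G,T} (union, +1)
FL@3: {C} ∪ {A} = {A,C} (union, +1)
CFLPV@3: {A,G,T} ∩ {A,C} = {A} (intersection, +0)
per-site changes: [2, 3, 2, 3]; total = 10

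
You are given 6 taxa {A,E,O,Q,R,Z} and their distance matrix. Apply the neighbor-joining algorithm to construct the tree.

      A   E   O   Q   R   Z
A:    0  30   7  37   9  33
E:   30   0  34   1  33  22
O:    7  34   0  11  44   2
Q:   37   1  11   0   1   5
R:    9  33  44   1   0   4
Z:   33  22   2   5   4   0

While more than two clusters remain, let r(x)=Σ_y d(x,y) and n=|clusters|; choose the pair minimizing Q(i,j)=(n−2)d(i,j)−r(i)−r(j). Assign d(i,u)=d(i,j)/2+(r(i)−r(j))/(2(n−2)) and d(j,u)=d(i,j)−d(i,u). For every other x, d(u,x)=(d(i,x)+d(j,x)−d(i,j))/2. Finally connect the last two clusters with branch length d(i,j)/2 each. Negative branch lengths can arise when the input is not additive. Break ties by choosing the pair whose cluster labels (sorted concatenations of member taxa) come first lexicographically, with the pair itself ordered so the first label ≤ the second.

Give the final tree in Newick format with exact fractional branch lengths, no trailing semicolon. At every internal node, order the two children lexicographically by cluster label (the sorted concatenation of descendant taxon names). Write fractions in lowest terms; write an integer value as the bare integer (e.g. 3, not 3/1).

((((A:23/4,O:5/4):111/8,(E:10,Q:-9):81/8):21/8,R:41/8):-9/16,Z:-9/16)

step 1: merge (A,O) at d=7, Q=-186; branch lengths A→23/4, O→5/4; new cluster AO
  updated: d(AO,E)=57/2, d(AO,Q)=41/2, d(AO,R)=23, d(AO,Z)=14
step 2: merge (E,Q) at d=1, Q=-109; branch lengths E→10, Q→-9; new cluster EQ
  updated: d(AO,EQ)=24, d(EQ,R)=33/2, d(EQ,Z)=13
step 3: merge (AO,EQ) at d=24, Q=-133/2; branch lengths AO→111/8, EQ→81/8; new cluster AEOQ
  updated: d(AEOQ,R)=31/4, d(AEOQ,Z)=3/2
step 4: merge (AEOQ,R) at d=31/4, Q=-53/4; branch lengths AEOQ→21/8, R→41/8; new cluster AEOQR
  updated: d(AEOQR,Z)=-9/8
step 5: merge (AEOQR,Z) at d=-9/8; branch lengths AEOQR→-9/16, Z→-9/16; new cluster AEOQRZ
final tree: ((((A:23/4,O:5/4):111/8,(E:10,Q:-9):81/8):21/8,R:41/8):-9/16,Z:-9/16)
total length: 309/8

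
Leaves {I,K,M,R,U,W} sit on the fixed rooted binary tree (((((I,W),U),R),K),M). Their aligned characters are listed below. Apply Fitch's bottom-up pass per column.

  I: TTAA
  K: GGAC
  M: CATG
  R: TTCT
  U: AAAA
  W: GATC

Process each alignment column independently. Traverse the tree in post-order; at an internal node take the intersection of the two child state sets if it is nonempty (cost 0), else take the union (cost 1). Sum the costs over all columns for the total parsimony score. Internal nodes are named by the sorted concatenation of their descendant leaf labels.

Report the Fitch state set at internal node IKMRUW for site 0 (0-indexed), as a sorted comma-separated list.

[col 0] IW: children I:{T}, W:{G} ∪→ {G,T}; cost 1
[col 0] IUW: children IW:{G,T}, U:{A} ∪→ {A,G,T}; cost 1
[col 0] IRUW: children IUW:{A,G,T}, R:{T} ∩→ {T}; cost 0
[col 0] IKRUW: children IRUW:{T}, K:{G} ∪→ {G,T}; cost 1
[col 0] IKMRUW: children IKRUW:{G,T}, M:{C} ∪→ {C,G,T}; cost 1
[col 1] IW: children I:{T}, W:{A} ∪→ {A,T}; cost 1
[col 1] IUW: children IW:{A,T}, U:{A} ∩→ {A}; cost 0
[col 1] IRUW: children IUW:{A}, R:{T} ∪→ {A,T}; cost 1
[col 1] IKRUW: children IRUW:{A,T}, K:{G} ∪→ {A,G,T}; cost 1
[col 1] IKMRUW: children IKRUW:{A,G,T}, M:{A} ∩→ {A}; cost 0
[col 2] IW: children I:{A}, W:{T} ∪→ {A,T}; cost 1
[col 2] IUW: children IW:{A,T}, U:{A} ∩→ {A}; cost 0
[col 2] IRUW: children IUW:{A}, R:{C} ∪→ {A,C}; cost 1
[col 2] IKRUW: children IRUW:{A,C}, K:{A} ∩→ {A}; cost 0
[col 2] IKMRUW: children IKRUW:{A}, M:{T} ∪→ {A,T}; cost 1
[col 3] IW: children I:{A}, W:{C} ∪→ {A,C}; cost 1
[col 3] IUW: children IW:{A,C}, U:{A} ∩→ {A}; cost 0
[col 3] IRUW: children IUW:{A}, R:{T} ∪→ {A,T}; cost 1
[col 3] IKRUW: children IRUW:{A,T}, K:{C} ∪→ {A,C,T}; cost 1
[col 3] IKMRUW: children IKRUW:{A,C,T}, M:{G} ∪→ {A,C,G,T}; cost 1
per-site changes: [4, 3, 3, 4]; total = 14

C,G,T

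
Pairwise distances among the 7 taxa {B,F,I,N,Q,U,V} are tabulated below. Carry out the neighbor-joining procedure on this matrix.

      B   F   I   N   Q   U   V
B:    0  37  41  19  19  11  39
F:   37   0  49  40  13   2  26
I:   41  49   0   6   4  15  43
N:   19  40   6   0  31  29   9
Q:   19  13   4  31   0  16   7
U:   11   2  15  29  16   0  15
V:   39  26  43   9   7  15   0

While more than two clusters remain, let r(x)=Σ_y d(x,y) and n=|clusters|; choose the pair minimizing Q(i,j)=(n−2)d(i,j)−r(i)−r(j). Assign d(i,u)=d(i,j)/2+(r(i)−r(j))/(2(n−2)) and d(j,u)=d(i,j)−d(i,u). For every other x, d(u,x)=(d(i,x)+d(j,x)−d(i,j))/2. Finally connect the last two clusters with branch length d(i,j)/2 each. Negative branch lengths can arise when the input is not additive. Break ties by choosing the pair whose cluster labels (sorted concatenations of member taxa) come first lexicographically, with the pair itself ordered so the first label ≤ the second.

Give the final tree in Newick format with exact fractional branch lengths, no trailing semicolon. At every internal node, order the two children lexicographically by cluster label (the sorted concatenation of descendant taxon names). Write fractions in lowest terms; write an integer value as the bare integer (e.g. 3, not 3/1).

((((B:367/24,(F:129/16,U:-97/16):185/24):73/16,(I:27/5,N:3/5):193/16):51/16,Q:-15/8):71/16,V:71/16)

1. join I+N (d=6, Q=-262) ⇒ IN; edges |I|=27/5, |N|=3/5
  updated: d(B,IN)=27, d(F,IN)=83/2, d(IN,Q)=29/2, d(IN,U)=19, d(IN,V)=23
2. join F+U (d=2, Q=-349/2) ⇒ FU; edges |F|=129/16, |U|=-97/16
  updated: d(B,FU)=23, d(FU,IN)=117/4, d(FU,Q)=27/2, d(FU,V)=39/2
3. join B+FU (d=23, Q=-497/4) ⇒ BFU; edges |B|=367/24, |FU|=185/24
  updated: d(BFU,IN)=133/8, d(BFU,Q)=19/4, d(BFU,V)=71/4
4. join BFU+IN (d=133/8, Q=-60) ⇒ BFINU; edges |BFU|=73/16, |IN|=193/16
  updated: d(BFINU,Q)=21/16, d(BFINU,V)=193/16
5. join BFINU+Q (d=21/16, Q=-163/8) ⇒ BFINQU; edges |BFINU|=51/16, |Q|=-15/8
  updated: d(BFINQU,V)=71/8
6. join BFINQU+V (d=71/8) ⇒ BFINQUV; edges |BFINQU|=71/16, |V|=71/16
final tree: ((((B:367/24,(F:129/16,U:-97/16):185/24):73/16,(I:27/5,N:3/5):193/16):51/16,Q:-15/8):71/16,V:71/16)
total length: 925/16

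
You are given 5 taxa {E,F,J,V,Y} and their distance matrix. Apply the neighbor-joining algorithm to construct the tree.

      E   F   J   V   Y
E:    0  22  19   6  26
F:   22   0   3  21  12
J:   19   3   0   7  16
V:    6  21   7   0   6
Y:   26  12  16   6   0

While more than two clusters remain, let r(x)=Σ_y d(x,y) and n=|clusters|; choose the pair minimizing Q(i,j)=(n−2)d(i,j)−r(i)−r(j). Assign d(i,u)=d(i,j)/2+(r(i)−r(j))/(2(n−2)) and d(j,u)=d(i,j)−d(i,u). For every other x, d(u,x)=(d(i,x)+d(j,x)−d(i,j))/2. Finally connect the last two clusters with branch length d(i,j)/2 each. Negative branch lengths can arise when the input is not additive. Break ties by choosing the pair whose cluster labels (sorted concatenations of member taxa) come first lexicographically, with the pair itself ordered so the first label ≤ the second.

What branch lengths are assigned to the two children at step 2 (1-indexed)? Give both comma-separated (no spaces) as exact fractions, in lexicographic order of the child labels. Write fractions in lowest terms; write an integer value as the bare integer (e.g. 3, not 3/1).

1. join E+V (d=6, Q=-95) ⇒ EV; edges |E|=17/2, |V|=-5/2
  updated: d(EV,F)=37/2, d(EV,J)=10, d(EV,Y)=13
2. join EV+Y (d=13, Q=-113/2) ⇒ EVY; edges |EV|=53/8, |Y|=51/8
  updated: d(EVY,F)=35/4, d(EVY,J)=13/2
3. join EVY+F (d=35/4, Q=-73/4) ⇒ EFVY; edges |EVY|=49/8, |F|=21/8
  updated: d(EFVY,J)=3/8
4. join EFVY+J (d=3/8) ⇒ EFJVY; edges |EFVY|=3/16, |J|=3/16
final tree: ((((E:17/2,V:-5/2):53/8,Y:51/8):49/8,F:21/8):3/16,J:3/16)
total length: 225/8

53/8,51/8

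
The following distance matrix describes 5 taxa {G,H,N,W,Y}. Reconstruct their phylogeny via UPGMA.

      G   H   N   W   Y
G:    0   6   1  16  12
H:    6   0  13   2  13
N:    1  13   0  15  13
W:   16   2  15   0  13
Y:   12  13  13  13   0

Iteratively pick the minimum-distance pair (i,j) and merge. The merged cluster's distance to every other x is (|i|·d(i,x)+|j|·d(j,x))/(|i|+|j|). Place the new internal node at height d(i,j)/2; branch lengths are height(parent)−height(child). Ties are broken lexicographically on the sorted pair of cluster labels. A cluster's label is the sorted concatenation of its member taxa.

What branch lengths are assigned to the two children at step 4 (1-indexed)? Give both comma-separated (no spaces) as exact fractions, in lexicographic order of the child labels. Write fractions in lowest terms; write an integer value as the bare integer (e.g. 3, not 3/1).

step 1: merge (G,N) at d=1; branch lengths G→1/2, N→1/2; new cluster GN
  updated: d(GN,H)=19/2, d(GN,W)=31/2, d(GN,Y)=25/2
step 2: merge (H,W) at d=2; branch lengths H→1, W→1; new cluster HW
  updated: d(GN,HW)=25/2, d(HW,Y)=13
step 3: merge (GN,HW) at d=25/2; branch lengths GN→23/4, HW→21/4; new cluster GHNW
  updated: d(GHNW,Y)=51/4
step 4: merge (GHNW,Y) at d=51/4; branch lengths GHNW→1/8, Y→51/8; new cluster GHNWY
final tree: (((G:1/2,N:1/2):23/4,(H:1,W:1):21/4):1/8,Y:51/8)
total length: 41/2

1/8,51/8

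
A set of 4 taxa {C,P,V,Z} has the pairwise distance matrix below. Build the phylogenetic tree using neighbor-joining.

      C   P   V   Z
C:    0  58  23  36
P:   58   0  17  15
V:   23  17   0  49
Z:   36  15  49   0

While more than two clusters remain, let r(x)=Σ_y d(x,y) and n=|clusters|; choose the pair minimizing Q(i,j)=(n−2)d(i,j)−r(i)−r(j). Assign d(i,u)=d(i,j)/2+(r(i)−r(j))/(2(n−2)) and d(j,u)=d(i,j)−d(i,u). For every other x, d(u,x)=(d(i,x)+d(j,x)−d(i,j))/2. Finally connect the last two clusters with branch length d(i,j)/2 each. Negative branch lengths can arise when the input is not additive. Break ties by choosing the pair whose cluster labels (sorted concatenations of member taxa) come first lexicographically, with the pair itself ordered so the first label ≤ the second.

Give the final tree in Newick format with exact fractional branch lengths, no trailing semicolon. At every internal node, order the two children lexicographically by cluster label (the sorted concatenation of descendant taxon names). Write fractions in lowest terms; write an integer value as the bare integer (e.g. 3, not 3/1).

(((C:37/2,V:9/2):21,P:5):5,Z:5)

iteration 1: select C,V (d=23, Q=-160); attach at lengths (37/2, 9/2); label the merged cluster CV
  updated: d(CV,P)=26, d(CV,Z)=31
iteration 2: select CV,P (d=26, Q=-72); attach at lengths (21, 5); label the merged cluster CPV
  updated: d(CPV,Z)=10
iteration 3: select CPV,Z (d=10); attach at lengths (5, 5); label the merged cluster CPVZ
final tree: (((C:37/2,V:9/2):21,P:5):5,Z:5)
total length: 59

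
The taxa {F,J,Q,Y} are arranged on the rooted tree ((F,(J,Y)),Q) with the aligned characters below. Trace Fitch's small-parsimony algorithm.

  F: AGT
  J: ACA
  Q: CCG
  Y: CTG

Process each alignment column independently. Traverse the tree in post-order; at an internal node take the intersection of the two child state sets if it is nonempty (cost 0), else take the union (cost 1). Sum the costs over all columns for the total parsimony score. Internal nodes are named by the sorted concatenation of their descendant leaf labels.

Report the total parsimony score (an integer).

site 0, node JY: J={A} ∪ Y={C} → {A,C} (+1)
site 0, node FJY: F={A} ∩ JY={A,C} → {A} (+0)
site 0, node FJQY: FJY={A} ∪ Q={C} → {A,C} (+1)
site 1, node JY: J={C} ∪ Y={T} → {C,T} (+1)
site 1, node FJY: F={G} ∪ JY={C,T} → {C,G,T} (+1)
site 1, node FJQY: FJY={C,G,T} ∩ Q={C} → {C} (+0)
site 2, node JY: J={A} ∪ Y={G} → {A,G} (+1)
site 2, node FJY: F={T} ∪ JY={A,G} → {A,G,T} (+1)
site 2, node FJQY: FJY={A,G,T} ∩ Q={G} → {G} (+0)
per-site changes: [2, 2, 2]; total = 6

6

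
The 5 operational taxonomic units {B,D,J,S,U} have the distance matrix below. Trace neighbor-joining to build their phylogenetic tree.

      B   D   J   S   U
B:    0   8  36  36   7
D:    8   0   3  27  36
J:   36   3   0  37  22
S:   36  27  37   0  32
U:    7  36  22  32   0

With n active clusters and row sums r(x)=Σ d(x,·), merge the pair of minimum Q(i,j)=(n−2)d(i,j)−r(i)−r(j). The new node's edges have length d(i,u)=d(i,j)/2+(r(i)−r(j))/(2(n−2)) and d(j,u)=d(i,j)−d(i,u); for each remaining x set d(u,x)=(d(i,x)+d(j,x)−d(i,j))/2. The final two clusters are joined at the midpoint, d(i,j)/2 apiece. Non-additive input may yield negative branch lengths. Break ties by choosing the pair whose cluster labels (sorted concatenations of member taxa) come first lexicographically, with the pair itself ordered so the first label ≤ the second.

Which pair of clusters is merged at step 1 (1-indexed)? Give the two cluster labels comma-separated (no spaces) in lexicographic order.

iteration 1: select B,U (d=7, Q=-163); attach at lengths (11/6, 31/6); label the merged cluster BU
  updated: d(BU,D)=37/2, d(BU,J)=51/2, d(BU,S)=61/2
iteration 2: select BU,S (d=61/2, Q=-108); attach at lengths (41/4, 81/4); label the merged cluster BSU
  updated: d(BSU,D)=15/2, d(BSU,J)=16
iteration 3: select BSU,D (d=15/2, Q=-53/2); attach at lengths (41/4, -11/4); label the merged cluster BDSU
  updated: d(BDSU,J)=23/4
iteration 4: select BDSU,J (d=23/4); attach at lengths (23/8, 23/8); label the merged cluster BDJSU
final tree: ((((B:11/6,U:31/6):41/4,S:81/4):41/4,D:-11/4):23/8,J:23/8)
total length: 203/4

B,U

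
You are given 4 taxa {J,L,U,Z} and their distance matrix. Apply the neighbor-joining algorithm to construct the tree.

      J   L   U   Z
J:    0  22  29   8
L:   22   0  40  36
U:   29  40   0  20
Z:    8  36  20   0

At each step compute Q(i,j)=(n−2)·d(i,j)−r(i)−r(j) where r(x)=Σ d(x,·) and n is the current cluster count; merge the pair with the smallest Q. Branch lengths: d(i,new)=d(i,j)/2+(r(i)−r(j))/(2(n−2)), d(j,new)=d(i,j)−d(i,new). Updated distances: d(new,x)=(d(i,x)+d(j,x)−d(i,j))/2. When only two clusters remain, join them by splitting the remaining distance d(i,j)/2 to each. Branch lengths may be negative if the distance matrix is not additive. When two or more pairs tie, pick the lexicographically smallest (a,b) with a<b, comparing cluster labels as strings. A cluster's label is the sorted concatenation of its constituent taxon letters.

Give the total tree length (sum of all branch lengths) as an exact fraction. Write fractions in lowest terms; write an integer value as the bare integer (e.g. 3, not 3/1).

1. join J+L (d=22, Q=-113) ⇒ JL; edges |J|=5/4, |L|=83/4
  updated: d(JL,U)=47/2, d(JL,Z)=11
2. join JL+U (d=47/2, Q=-109/2) ⇒ JLU; edges |JL|=29/4, |U|=65/4
  updated: d(JLU,Z)=15/4
3. join JLU+Z (d=15/4) ⇒ JLUZ; edges |JLU|=15/8, |Z|=15/8
final tree: (((J:5/4,L:83/4):29/4,U:65/4):15/8,Z:15/8)
total length: 197/4

197/4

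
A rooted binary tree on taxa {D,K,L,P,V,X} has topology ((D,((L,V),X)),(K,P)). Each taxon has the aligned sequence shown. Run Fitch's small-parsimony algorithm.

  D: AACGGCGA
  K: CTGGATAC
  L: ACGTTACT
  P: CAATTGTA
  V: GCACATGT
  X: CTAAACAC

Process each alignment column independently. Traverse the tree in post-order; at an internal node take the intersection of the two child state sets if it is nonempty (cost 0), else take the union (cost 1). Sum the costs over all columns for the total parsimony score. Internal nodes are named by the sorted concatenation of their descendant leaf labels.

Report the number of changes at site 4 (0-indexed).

[col 0] LV: children L:{A}, V:{G} ∪→ {A,G}; cost 1
[col 0] LVX: children LV:{A,G}, X:{C} ∪→ {A,C,G}; cost 1
[col 0] DLVX: children D:{A}, LVX:{A,C,G} ∩→ {A}; cost 0
[col 0] KP: children K:{C}, P:{C} ∩→ {C}; cost 0
[col 0] DKLPVX: children DLVX:{A}, KP:{C} ∪→ {A,C}; cost 1
[col 1] LV: children L:{C}, V:{C} ∩→ {C}; cost 0
[col 1] LVX: children LV:{C}, X:{T} ∪→ {C,T}; cost 1
[col 1] DLVX: children D:{A}, LVX:{C,T} ∪→ {A,C,T}; cost 1
[col 1] KP: children K:{T}, P:{A} ∪→ {A,T}; cost 1
[col 1] DKLPVX: children DLVX:{A,C,T}, KP:{A,T} ∩→ {A,T}; cost 0
[col 2] LV: children L:{G}, V:{A} ∪→ {A,G}; cost 1
[col 2] LVX: children LV:{A,G}, X:{A} ∩→ {A}; cost 0
[col 2] DLVX: children D:{C}, LVX:{A} ∪→ {A,C}; cost 1
[col 2] KP: children K:{G}, P:{A} ∪→ {A,G}; cost 1
[col 2] DKLPVX: children DLVX:{A,C}, KP:{A,G} ∩→ {A}; cost 0
[col 3] LV: children L:{T}, V:{C} ∪→ {C,T}; cost 1
[col 3] LVX: children LV:{C,T}, X:{A} ∪→ {A,C,T}; cost 1
[col 3] DLVX: children D:{G}, LVX:{A,C,T} ∪→ {A,C,G,T}; cost 1
[col 3] KP: children K:{G}, P:{T} ∪→ {G,T}; cost 1
[col 3] DKLPVX: children DLVX:{A,C,G,T}, KP:{G,T} ∩→ {G,T}; cost 0
[col 4] LV: children L:{T}, V:{A} ∪→ {A,T}; cost 1
[col 4] LVX: children LV:{A,T}, X:{A} ∩→ {A}; cost 0
[col 4] DLVX: children D:{G}, LVX:{A} ∪→ {A,G}; cost 1
[col 4] KP: children K:{A}, P:{T} ∪→ {A,T}; cost 1
[col 4] DKLPVX: children DLVX:{A,G}, KP:{A,T} ∩→ {A}; cost 0
[col 5] LV: children L:{A}, V:{T} ∪→ {A,T}; cost 1
[col 5] LVX: children LV:{A,T}, X:{C} ∪→ {A,C,T}; cost 1
[col 5] DLVX: children D:{C}, LVX:{A,C,T} ∩→ {C}; cost 0
[col 5] KP: children K:{T}, P:{G} ∪→ {G,T}; cost 1
[col 5] DKLPVX: children DLVX:{C}, KP:{G,T} ∪→ {C,G,T}; cost 1
[col 6] LV: children L:{C}, V:{G} ∪→ {C,G}; cost 1
[col 6] LVX: children LV:{C,G}, X:{A} ∪→ {A,C,G}; cost 1
[col 6] DLVX: children D:{G}, LVX:{A,C,G} ∩→ {G}; cost 0
[col 6] KP: children K:{A}, P:{T} ∪→ {A,T}; cost 1
[col 6] DKLPVX: children DLVX:{G}, KP:{A,T} ∪→ {A,G,T}; cost 1
[col 7] LV: children L:{T}, V:{T} ∩→ {T}; cost 0
[col 7] LVX: children LV:{T}, X:{C} ∪→ {C,T}; cost 1
[col 7] DLVX: children D:{A}, LVX:{C,T} ∪→ {A,C,T}; cost 1
[col 7] KP: children K:{C}, P:{A} ∪→ {A,C}; cost 1
[col 7] DKLPVX: children DLVX:{A,C,T}, KP:{A,C} ∩→ {A,C}; cost 0
per-site changes: [3, 3, 3, 4, 3, 4, 4, 3]; total = 27

3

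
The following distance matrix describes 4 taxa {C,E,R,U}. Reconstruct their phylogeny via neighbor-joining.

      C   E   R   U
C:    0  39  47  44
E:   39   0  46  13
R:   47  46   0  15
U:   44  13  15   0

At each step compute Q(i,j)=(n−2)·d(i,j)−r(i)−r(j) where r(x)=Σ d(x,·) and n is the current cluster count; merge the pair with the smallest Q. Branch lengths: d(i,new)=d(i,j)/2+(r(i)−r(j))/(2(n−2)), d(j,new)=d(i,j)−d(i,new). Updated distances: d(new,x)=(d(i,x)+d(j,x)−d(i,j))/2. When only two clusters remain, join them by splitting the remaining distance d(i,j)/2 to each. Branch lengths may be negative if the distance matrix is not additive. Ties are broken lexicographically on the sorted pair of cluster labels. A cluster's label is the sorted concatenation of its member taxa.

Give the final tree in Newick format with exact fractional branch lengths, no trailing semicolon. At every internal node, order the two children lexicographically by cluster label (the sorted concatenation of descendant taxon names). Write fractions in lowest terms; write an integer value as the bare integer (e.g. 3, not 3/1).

1. join C+E (d=39, Q=-150) ⇒ CE; edges |C|=55/2, |E|=23/2
  updated: d(CE,R)=27, d(CE,U)=9
2. join CE+R (d=27, Q=-51) ⇒ CER; edges |CE|=21/2, |R|=33/2
  updated: d(CER,U)=-3/2
3. join CER+U (d=-3/2) ⇒ CERU; edges |CER|=-3/4, |U|=-3/4
final tree: (((C:55/2,E:23/2):21/2,R:33/2):-3/4,U:-3/4)
total length: 129/2

(((C:55/2,E:23/2):21/2,R:33/2):-3/4,U:-3/4)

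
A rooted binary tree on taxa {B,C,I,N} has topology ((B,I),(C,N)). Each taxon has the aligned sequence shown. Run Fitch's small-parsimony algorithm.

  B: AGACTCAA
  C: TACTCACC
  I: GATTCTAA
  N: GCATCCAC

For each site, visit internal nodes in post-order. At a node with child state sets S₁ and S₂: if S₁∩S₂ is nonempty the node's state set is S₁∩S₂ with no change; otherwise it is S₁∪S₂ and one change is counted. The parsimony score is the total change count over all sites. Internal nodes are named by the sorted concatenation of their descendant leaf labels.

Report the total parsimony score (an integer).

12

[col 0] BI: children B:{A}, I:{G} ∪→ {A,G}; cost 1
[col 0] CN: children C:{T}, N:{G} ∪→ {G,T}; cost 1
[col 0] BCIN: children BI:{A,G}, CN:{G,T} ∩→ {G}; cost 0
[col 1] BI: children B:{G}, I:{A} ∪→ {A,G}; cost 1
[col 1] CN: children C:{A}, N:{C} ∪→ {A,C}; cost 1
[col 1] BCIN: children BI:{A,G}, CN:{A,C} ∩→ {A}; cost 0
[col 2] BI: children B:{A}, I:{T} ∪→ {A,T}; cost 1
[col 2] CN: children C:{C}, N:{A} ∪→ {A,C}; cost 1
[col 2] BCIN: children BI:{A,T}, CN:{A,C} ∩→ {A}; cost 0
[col 3] BI: children B:{C}, I:{T} ∪→ {C,T}; cost 1
[col 3] CN: children C:{T}, N:{T} ∩→ {T}; cost 0
[col 3] BCIN: children BI:{C,T}, CN:{T} ∩→ {T}; cost 0
[col 4] BI: children B:{T}, I:{C} ∪→ {C,T}; cost 1
[col 4] CN: children C:{C}, N:{C} ∩→ {C}; cost 0
[col 4] BCIN: children BI:{C,T}, CN:{C} ∩→ {C}; cost 0
[col 5] BI: children B:{C}, I:{T} ∪→ {C,T}; cost 1
[col 5] CN: children C:{A}, N:{C} ∪→ {A,C}; cost 1
[col 5] BCIN: children BI:{C,T}, CN:{A,C} ∩→ {C}; cost 0
[col 6] BI: children B:{A}, I:{A} ∩→ {A}; cost 0
[col 6] CN: children C:{C}, N:{A} ∪→ {A,C}; cost 1
[col 6] BCIN: children BI:{A}, CN:{A,C} ∩→ {A}; cost 0
[col 7] BI: children B:{A}, I:{A} ∩→ {A}; cost 0
[col 7] CN: children C:{C}, N:{C} ∩→ {C}; cost 0
[col 7] BCIN: children BI:{A}, CN:{C} ∪→ {A,C}; cost 1
per-site changes: [2, 2, 2, 1, 1, 2, 1, 1]; total = 12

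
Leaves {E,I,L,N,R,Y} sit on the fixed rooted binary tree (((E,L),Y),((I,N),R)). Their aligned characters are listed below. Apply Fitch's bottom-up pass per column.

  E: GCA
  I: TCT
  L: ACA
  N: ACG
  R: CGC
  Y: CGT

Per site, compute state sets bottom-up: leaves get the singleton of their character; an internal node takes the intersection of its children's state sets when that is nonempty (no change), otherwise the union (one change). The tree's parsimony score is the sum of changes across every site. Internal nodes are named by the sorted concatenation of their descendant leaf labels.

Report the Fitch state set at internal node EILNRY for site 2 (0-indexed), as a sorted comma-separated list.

EL@0: {G} ∪ {A} = {A,G} (union, +1)
ELY@0: {A,G} ∪ {C} = {A,C,G} (union, +1)
IN@0: {T} ∪ {A} = {A,T} (union, +1)
INR@0: {A,T} ∪ {C} = {A,C,T} (union, +1)
EILNRY@0: {A,C,G} ∩ {A,C,T} = {A,C} (intersection, +0)
EL@1: {C} ∩ {C} = {C} (intersection, +0)
ELY@1: {C} ∪ {G} = {C,G} (union, +1)
IN@1: {C} ∩ {C} = {C} (intersection, +0)
INR@1: {C} ∪ {G} = {C,G} (union, +1)
EILNRY@1: {C,G} ∩ {C,G} = {C,G} (intersection, +0)
EL@2: {A} ∩ {A} = {A} (intersection, +0)
ELY@2: {A} ∪ {T} = {A,T} (union, +1)
IN@2: {T} ∪ {G} = {G,T} (union, +1)
INR@2: {G,T} ∪ {C} = {C,G,T} (union, +1)
EILNRY@2: {A,T} ∩ {C,G,T} = {T} (intersection, +0)
per-site changes: [4, 2, 3]; total = 9

T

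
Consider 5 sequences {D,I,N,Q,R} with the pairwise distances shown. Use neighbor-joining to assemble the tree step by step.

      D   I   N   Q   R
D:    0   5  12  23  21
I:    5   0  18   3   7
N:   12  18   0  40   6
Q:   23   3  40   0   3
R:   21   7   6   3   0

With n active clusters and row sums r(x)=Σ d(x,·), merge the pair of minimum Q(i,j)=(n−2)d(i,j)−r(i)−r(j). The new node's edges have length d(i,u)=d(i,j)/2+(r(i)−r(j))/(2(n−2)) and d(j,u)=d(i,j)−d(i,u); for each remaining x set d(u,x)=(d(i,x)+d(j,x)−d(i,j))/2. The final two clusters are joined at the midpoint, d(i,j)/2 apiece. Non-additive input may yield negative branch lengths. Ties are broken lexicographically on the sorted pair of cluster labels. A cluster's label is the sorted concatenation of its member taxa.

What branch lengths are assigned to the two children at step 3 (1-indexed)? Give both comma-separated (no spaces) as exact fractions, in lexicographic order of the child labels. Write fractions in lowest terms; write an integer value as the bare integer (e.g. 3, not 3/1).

13/2,5

1. join D+N (d=12, Q=-101) ⇒ DN; edges |D|=7/2, |N|=17/2
  updated: d(DN,I)=11/2, d(DN,Q)=51/2, d(DN,R)=15/2
2. join DN+I (d=11/2, Q=-43) ⇒ DIN; edges |DN|=17/2, |I|=-3
  updated: d(DIN,Q)=23/2, d(DIN,R)=9/2
3. join DIN+Q (d=23/2, Q=-19) ⇒ DINQ; edges |DIN|=13/2, |Q|=5
  updated: d(DINQ,R)=-2
4. join DINQ+R (d=-2) ⇒ DINQR; edges |DINQ|=-1, |R|=-1
final tree: ((((D:7/2,N:17/2):17/2,I:-3):13/2,Q:5):-1,R:-1)
total length: 27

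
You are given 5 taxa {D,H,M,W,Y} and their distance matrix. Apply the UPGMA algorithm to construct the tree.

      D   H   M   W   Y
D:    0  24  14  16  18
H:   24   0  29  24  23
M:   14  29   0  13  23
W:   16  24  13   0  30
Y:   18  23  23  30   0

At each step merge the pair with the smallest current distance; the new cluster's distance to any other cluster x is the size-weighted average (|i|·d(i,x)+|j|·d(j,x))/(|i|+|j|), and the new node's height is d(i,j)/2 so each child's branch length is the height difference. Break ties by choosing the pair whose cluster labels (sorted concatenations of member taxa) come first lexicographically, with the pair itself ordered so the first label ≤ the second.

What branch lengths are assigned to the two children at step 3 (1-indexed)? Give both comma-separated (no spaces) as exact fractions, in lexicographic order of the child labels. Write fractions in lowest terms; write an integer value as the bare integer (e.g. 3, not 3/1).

23/2,23/2

iteration 1: select M,W (d=13); attach at lengths (13/2, 13/2); label the merged cluster MW
  updated: d(D,MW)=15, d(H,MW)=53/2, d(MW,Y)=53/2
iteration 2: select D,MW (d=15); attach at lengths (15/2, 1); label the merged cluster DMW
  updated: d(DMW,H)=77/3, d(DMW,Y)=71/3
iteration 3: select H,Y (d=23); attach at lengths (23/2, 23/2); label the merged cluster HY
  updated: d(DMW,HY)=74/3
iteration 4: select DMW,HY (d=74/3); attach at lengths (29/6, 5/6); label the merged cluster DHMWY
final tree: ((D:15/2,(M:13/2,W:13/2):1):29/6,(H:23/2,Y:23/2):5/6)
total length: 301/6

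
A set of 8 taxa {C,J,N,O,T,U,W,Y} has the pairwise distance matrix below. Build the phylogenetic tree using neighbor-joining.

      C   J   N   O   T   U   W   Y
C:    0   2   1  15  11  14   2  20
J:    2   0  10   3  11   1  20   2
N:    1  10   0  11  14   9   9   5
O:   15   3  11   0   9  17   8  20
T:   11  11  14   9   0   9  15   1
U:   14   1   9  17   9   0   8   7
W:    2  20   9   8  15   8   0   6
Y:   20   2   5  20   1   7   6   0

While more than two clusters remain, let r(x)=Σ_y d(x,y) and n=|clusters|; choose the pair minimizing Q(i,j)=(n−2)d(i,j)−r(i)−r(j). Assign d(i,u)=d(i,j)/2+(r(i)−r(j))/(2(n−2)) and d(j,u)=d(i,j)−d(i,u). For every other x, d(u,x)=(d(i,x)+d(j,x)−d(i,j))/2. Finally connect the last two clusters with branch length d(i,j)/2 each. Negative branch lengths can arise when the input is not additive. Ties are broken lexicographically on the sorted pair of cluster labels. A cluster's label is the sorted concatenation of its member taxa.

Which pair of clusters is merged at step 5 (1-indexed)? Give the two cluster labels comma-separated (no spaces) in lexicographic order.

CNW,JO

iteration 1: select T,Y (d=1, Q=-125); attach at lengths (5/4, -1/4); label the merged cluster TY
  updated: d(C,TY)=15, d(J,TY)=6, d(N,TY)=9, d(O,TY)=14, d(TY,U)=15/2, d(TY,W)=10
iteration 2: select C,W (d=2, Q=-96); attach at lengths (1/5, 9/5); label the merged cluster CW
  updated: d(CW,J)=10, d(CW,N)=4, d(CW,O)=21/2, d(CW,TY)=23/2, d(CW,U)=10
iteration 3: select J,O (d=3, Q=-147/2); attach at lengths (-27/16, 75/16); label the merged cluster JO
  updated: d(CW,JO)=35/4, d(JO,N)=9, d(JO,TY)=17/2, d(JO,U)=15/2
iteration 4: select CW,N (d=4, Q=-213/4); attach at lengths (61/24, 35/24); label the merged cluster CNW
  updated: d(CNW,JO)=55/8, d(CNW,TY)=33/4, d(CNW,U)=15/2
iteration 5: select CNW,JO (d=55/8, Q=-127/4); attach at lengths (27/8, 7/2); label the merged cluster CJNOW
  updated: d(CJNOW,TY)=79/16, d(CJNOW,U)=65/16
iteration 6: select CJNOW,TY (d=79/16, Q=-33/2); attach at lengths (3/4, 67/16); label the merged cluster CJNOTWY
  updated: d(CJNOTWY,U)=53/16
iteration 7: select CJNOTWY,U (d=53/16); attach at lengths (53/32, 53/32); label the merged cluster CJNOTUWY
final tree: (((((C:1/5,W:9/5):61/24,N:35/24):27/8,(J:-27/16,O:75/16):7/2):3/4,(T:5/4,Y:-1/4):67/16):53/32,U:53/32)
total length: 201/8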